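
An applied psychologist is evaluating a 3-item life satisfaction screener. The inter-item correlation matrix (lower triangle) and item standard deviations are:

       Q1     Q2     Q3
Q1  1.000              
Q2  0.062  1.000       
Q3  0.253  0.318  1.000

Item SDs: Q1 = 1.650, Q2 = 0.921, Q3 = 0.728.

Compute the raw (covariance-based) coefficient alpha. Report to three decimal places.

α = 0.345

Σσ²ᵢ = 1.650² + 0.921² + 0.728² = 4.1007
Covariances σ_ij = r_ij · s_i · s_j:
  σ(Q1,Q2) = 0.062 × 1.650 × 0.921 = 0.0942
  σ(Q1,Q3) = 0.253 × 1.650 × 0.728 = 0.3039
  σ(Q2,Q3) = 0.318 × 0.921 × 0.728 = 0.2132
σ²_T = Σσ²ᵢ + 2·Σσ_ij = 4.1007 + 2 × 0.6113 = 5.3233
α = (3/2)·(1 − 4.1007/5.3233) = 0.345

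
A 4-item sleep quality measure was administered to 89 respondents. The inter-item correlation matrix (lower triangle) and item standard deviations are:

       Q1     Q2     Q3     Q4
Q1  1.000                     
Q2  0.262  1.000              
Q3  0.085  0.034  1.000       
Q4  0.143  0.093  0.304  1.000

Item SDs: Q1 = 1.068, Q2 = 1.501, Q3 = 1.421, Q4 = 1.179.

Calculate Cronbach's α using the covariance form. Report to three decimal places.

α = 0.403

Σσ²ᵢ = 1.068² + 1.501² + 1.421² + 1.179² = 6.8029
Covariances σ_ij = r_ij · s_i · s_j:
  σ(Q1,Q2) = 0.262 × 1.068 × 1.501 = 0.4200
  σ(Q1,Q3) = 0.085 × 1.068 × 1.421 = 0.1290
  σ(Q1,Q4) = 0.143 × 1.068 × 1.179 = 0.1801
  σ(Q2,Q3) = 0.034 × 1.501 × 1.421 = 0.0725
  σ(Q2,Q4) = 0.093 × 1.501 × 1.179 = 0.1646
  σ(Q3,Q4) = 0.304 × 1.421 × 1.179 = 0.5093
σ²_T = Σσ²ᵢ + 2·Σσ_ij = 6.8029 + 2 × 1.4755 = 9.7539
α = (4/3)·(1 − 6.8029/9.7539) = 0.403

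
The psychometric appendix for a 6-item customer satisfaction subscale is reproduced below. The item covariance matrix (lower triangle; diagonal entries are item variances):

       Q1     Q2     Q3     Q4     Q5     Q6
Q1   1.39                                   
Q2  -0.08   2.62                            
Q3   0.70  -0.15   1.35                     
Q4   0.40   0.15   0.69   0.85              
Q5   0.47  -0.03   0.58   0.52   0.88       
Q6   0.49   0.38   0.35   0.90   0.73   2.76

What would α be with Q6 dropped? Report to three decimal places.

α = 0.598

Remaining items: Q1, Q2, Q3, Q4, Q5 (k = 5).
Σσ²ᵢ = 1.39 + 2.62 + 1.35 + 0.85 + 0.88 = 7.09
σ²_total = 7.09 + 2 × 3.25 = 13.59
α (item deleted) = (5/4)·(1 − 7.09/13.59) = 0.598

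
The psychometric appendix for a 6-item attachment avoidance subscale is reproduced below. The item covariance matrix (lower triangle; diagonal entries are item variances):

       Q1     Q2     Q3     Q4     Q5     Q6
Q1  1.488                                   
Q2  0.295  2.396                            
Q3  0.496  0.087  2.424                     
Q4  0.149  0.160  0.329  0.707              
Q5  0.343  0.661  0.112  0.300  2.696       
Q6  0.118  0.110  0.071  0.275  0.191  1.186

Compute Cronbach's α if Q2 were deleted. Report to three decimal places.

Remaining items: Q1, Q3, Q4, Q5, Q6 (k = 5).
Σσ²ᵢ = 1.488 + 2.424 + 0.707 + 2.696 + 1.186 = 8.501
σ²_total = 8.501 + 2 × 2.384 = 13.269
α (item deleted) = (5/4)·(1 − 8.501/13.269) = 0.449

Cronbach's α = 0.449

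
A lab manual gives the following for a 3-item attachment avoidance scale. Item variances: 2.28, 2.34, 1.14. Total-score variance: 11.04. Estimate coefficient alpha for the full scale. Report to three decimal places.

α = 0.717

Σσ²ᵢ = 2.28 + 2.34 + 1.14 = 5.76
α = (k/(k−1))·(1 − Σσ²ᵢ/Var(T)) = (3/2)·(1 − 5.76/11.04) = 0.717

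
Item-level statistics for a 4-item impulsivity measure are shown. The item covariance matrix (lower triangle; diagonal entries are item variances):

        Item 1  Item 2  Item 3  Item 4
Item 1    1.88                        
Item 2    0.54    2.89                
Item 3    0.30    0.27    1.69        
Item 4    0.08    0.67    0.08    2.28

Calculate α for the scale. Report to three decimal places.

ΣVar(i) = 1.88 + 2.89 + 1.69 + 2.28 = 8.74
Sum of off-diagonal covariances = 1.94
Var(T) = 8.74 + 2 × 1.94 = 12.62
α = (k/(k−1))·(1 − ΣVar(i)/Var(T)) = (4/3)·(1 − 8.74/12.62) = 0.410

α = 0.410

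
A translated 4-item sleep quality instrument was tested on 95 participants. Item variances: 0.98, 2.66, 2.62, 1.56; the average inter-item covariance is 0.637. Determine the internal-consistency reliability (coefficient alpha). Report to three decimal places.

Σσᵢ² = 0.98 + 2.66 + 2.62 + 1.56 = 7.82
Sum of the 6 distinct covariances = 6 × 0.637 = 3.822
σ²_total = Σσᵢ² + 2·Σcov = 7.82 + 2 × 3.822 = 15.464
α = (4/3)·(1 − 7.82/15.464) = 0.659

α = 0.659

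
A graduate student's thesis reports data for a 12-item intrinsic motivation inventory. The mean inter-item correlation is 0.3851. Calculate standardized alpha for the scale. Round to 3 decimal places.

Standardized α = k·r̄ / (1 + (k−1)·r̄) = 12 × 0.3851 / (1 + 11 × 0.3851)
  = 4.6212 / 5.2361 = 0.883

standardized alpha = 0.883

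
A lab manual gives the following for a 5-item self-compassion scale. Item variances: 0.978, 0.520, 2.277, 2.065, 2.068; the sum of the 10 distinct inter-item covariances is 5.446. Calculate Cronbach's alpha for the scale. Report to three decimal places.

α = 0.724

ΣVar(i) = 0.978 + 0.520 + 2.277 + 2.065 + 2.068 = 7.908
Sum of distinct covariances = 5.446
σ²_total = ΣVar(i) + 2·Σcov = 7.908 + 2 × 5.446 = 18.800
α = (5/4)·(1 − 7.908/18.800) = 0.724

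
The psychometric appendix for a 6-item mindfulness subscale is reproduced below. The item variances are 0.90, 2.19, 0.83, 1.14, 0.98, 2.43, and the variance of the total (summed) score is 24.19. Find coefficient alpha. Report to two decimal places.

coefficient alpha = 0.78

Σσ²ᵢ = 0.90 + 2.19 + 0.83 + 1.14 + 0.98 + 2.43 = 8.47
α = (k/(k−1))·(1 − Σσ²ᵢ/total variance) = (6/5)·(1 − 8.47/24.19) = 0.78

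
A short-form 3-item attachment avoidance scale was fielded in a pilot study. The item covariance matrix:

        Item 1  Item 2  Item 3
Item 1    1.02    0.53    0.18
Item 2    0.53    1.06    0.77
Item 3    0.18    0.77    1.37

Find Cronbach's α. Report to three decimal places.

ΣVar(i) = 1.02 + 1.06 + 1.37 = 3.45
Σ_{i<j} σ_ij = 1.48
Var(T) = 3.45 + 2 × 1.48 = 6.41
α = (k/(k−1))·(1 − ΣVar(i)/Var(T)) = (3/2)·(1 − 3.45/6.41) = 0.693

α = 0.693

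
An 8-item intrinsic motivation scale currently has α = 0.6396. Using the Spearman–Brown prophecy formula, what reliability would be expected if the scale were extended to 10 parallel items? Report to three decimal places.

Length factor m = 10/8 = 1.2500
α' = m·α / (1 + (m−1)·α)
   = 10/8 × 0.6396 / (1 + (10/8 − 1) × 0.6396)
   = 0.7995 / 1.1599 = 0.689

predicted reliability = 0.689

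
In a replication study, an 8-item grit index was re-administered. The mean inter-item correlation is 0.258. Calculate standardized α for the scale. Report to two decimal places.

Standardized α = k·r̄ / (1 + (k−1)·r̄) = 8 × 0.258 / (1 + 7 × 0.258)
  = 2.0640 / 2.8060 = 0.74

standardized α = 0.74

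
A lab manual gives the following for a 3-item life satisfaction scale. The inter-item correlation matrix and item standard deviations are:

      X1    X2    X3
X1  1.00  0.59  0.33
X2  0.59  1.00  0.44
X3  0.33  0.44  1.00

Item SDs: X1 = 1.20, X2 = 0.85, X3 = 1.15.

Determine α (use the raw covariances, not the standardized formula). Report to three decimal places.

Σσ²ᵢ = 1.20² + 0.85² + 1.15² = 3.4850
Covariances σ_ij = r_ij · s_i · s_j:
  σ(X1,X2) = 0.59 × 1.20 × 0.85 = 0.6018
  σ(X1,X3) = 0.33 × 1.20 × 1.15 = 0.4554
  σ(X2,X3) = 0.44 × 0.85 × 1.15 = 0.4301
σ²_T = Σσ²ᵢ + 2·Σσ_ij = 3.4850 + 2 × 1.4873 = 6.4596
α = (3/2)·(1 − 3.4850/6.4596) = 0.691

α = 0.691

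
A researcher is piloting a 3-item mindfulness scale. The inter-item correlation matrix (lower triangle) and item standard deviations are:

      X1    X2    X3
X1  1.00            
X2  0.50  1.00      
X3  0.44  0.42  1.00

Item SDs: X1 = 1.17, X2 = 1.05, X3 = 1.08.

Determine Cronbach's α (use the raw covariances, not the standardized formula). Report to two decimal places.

Σσ²ᵢ = 1.17² + 1.05² + 1.08² = 3.6378
Covariances σ_ij = r_ij · s_i · s_j:
  σ(X1,X2) = 0.50 × 1.17 × 1.05 = 0.6142
  σ(X1,X3) = 0.44 × 1.17 × 1.08 = 0.5560
  σ(X2,X3) = 0.42 × 1.05 × 1.08 = 0.4763
σ²_T = Σσ²ᵢ + 2·Σσ_ij = 3.6378 + 2 × 1.6465 = 6.9308
α = (3/2)·(1 − 3.6378/6.9308) = 0.71

Cronbach's α = 0.71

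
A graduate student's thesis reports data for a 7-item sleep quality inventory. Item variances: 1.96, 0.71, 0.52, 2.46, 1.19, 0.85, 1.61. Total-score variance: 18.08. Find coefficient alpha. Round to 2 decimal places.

coefficient alpha = 0.57

sum of item variances = 1.96 + 0.71 + 0.52 + 2.46 + 1.19 + 0.85 + 1.61 = 9.30
α = (k/(k−1))·(1 − sum of item variances/σ²_T) = (7/6)·(1 − 9.30/18.08) = 0.57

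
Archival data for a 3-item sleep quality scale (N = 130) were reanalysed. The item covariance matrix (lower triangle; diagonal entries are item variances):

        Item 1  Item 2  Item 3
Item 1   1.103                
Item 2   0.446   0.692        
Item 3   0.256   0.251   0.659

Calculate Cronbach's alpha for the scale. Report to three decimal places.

Cronbach's alpha = 0.656

sum of item variances = 1.103 + 0.692 + 0.659 = 2.454
Sum of the distinct covariances = 0.953
Var(T) = 2.454 + 2 × 0.953 = 4.360
α = (k/(k−1))·(1 − sum of item variances/Var(T)) = (3/2)·(1 − 2.454/4.360) = 0.656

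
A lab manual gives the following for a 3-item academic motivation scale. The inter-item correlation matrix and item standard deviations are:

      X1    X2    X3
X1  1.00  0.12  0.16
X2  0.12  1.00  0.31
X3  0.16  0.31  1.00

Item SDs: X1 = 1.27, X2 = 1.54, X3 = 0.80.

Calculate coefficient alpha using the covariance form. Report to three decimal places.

coefficient alpha = 0.378

Σσ²ᵢ = 1.27² + 1.54² + 0.80² = 4.6245
Covariances σ_ij = r_ij · s_i · s_j:
  σ(X1,X2) = 0.12 × 1.27 × 1.54 = 0.2347
  σ(X1,X3) = 0.16 × 1.27 × 0.80 = 0.1626
  σ(X2,X3) = 0.31 × 1.54 × 0.80 = 0.3819
σ²_T = Σσ²ᵢ + 2·Σσ_ij = 4.6245 + 2 × 0.7792 = 6.1829
α = (3/2)·(1 − 4.6245/6.1829) = 0.378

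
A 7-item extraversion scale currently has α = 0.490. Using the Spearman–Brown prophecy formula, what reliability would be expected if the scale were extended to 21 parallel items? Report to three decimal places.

predicted reliability = 0.742

Length factor m = 21/7 = 3.0000
α' = m·α / (1 + (m−1)·α)
   = 21/7 × 0.490 / (1 + (21/7 − 1) × 0.490)
   = 1.4700 / 1.9800 = 0.742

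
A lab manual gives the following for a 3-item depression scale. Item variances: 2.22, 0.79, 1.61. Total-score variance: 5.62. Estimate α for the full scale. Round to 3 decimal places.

Σσ²ᵢ = 2.22 + 0.79 + 1.61 = 4.62
α = (k/(k−1))·(1 − Σσ²ᵢ/Var(T)) = (3/2)·(1 − 4.62/5.62) = 0.267

α = 0.267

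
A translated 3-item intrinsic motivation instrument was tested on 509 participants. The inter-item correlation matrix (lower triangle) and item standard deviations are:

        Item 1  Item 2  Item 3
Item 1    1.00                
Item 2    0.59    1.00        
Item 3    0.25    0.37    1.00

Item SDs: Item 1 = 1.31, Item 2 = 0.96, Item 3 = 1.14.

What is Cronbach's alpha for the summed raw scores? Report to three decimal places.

Σσ²ᵢ = 1.31² + 0.96² + 1.14² = 3.9373
Covariances σ_ij = r_ij · s_i · s_j:
  σ(Item 1,Item 2) = 0.59 × 1.31 × 0.96 = 0.7420
  σ(Item 1,Item 3) = 0.25 × 1.31 × 1.14 = 0.3733
  σ(Item 2,Item 3) = 0.37 × 0.96 × 1.14 = 0.4049
σ²_T = Σσ²ᵢ + 2·Σσ_ij = 3.9373 + 2 × 1.5202 = 6.9777
α = (3/2)·(1 − 3.9373/6.9777) = 0.654

Cronbach's alpha = 0.654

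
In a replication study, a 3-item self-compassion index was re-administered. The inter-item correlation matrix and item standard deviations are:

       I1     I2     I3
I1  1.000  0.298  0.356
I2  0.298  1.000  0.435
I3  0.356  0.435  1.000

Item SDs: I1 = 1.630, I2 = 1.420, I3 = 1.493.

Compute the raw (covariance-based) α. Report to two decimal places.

α = 0.63

Σσ²ᵢ = 1.630² + 1.420² + 1.493² = 6.9023
Covariances σ_ij = r_ij · s_i · s_j:
  σ(I1,I2) = 0.298 × 1.630 × 1.420 = 0.6898
  σ(I1,I3) = 0.356 × 1.630 × 1.493 = 0.8664
  σ(I2,I3) = 0.435 × 1.420 × 1.493 = 0.9222
σ²_T = Σσ²ᵢ + 2·Σσ_ij = 6.9023 + 2 × 2.4784 = 11.8591
α = (3/2)·(1 − 6.9023/11.8591) = 0.63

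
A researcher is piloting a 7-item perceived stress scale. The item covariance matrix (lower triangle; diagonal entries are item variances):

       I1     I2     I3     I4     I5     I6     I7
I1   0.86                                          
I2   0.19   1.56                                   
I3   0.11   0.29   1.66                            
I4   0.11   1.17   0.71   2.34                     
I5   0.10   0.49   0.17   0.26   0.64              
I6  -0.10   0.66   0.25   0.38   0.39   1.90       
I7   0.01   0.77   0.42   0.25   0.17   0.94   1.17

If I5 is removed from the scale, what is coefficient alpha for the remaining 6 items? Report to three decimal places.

Remaining items: I1, I2, I3, I4, I6, I7 (k = 6).
ΣVar(i) = 0.86 + 1.56 + 1.66 + 2.34 + 1.90 + 1.17 = 9.49
σ²_total = 9.49 + 2 × 6.16 = 21.81
α (item deleted) = (6/5)·(1 − 9.49/21.81) = 0.678

α = 0.678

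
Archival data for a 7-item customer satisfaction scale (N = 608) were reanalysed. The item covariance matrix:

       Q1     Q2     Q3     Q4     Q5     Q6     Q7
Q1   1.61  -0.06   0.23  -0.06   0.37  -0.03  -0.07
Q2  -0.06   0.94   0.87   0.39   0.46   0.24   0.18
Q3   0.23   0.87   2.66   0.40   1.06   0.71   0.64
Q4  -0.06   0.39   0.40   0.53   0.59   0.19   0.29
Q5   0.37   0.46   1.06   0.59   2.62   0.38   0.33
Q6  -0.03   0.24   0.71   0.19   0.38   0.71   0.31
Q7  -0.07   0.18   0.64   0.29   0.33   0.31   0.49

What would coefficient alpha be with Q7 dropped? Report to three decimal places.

Remaining items: Q1, Q2, Q3, Q4, Q5, Q6 (k = 6).
Σσᵢ² = 1.61 + 0.94 + 2.66 + 0.53 + 2.62 + 0.71 = 9.07
total variance = 9.07 + 2 × 5.74 = 20.55
α (item deleted) = (6/5)·(1 − 9.07/20.55) = 0.670

α = 0.670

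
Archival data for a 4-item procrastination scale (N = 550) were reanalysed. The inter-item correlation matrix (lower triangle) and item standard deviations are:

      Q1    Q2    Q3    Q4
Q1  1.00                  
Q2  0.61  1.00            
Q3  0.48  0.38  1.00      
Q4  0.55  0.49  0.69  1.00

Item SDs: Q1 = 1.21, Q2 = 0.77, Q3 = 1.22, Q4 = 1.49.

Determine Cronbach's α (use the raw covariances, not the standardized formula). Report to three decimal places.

Σσ²ᵢ = 1.21² + 0.77² + 1.22² + 1.49² = 5.7655
Covariances σ_ij = r_ij · s_i · s_j:
  σ(Q1,Q2) = 0.61 × 1.21 × 0.77 = 0.5683
  σ(Q1,Q3) = 0.48 × 1.21 × 1.22 = 0.7086
  σ(Q1,Q4) = 0.55 × 1.21 × 1.49 = 0.9916
  σ(Q2,Q3) = 0.38 × 0.77 × 1.22 = 0.3570
  σ(Q2,Q4) = 0.49 × 0.77 × 1.49 = 0.5622
  σ(Q3,Q4) = 0.69 × 1.22 × 1.49 = 1.2543
σ²_T = Σσ²ᵢ + 2·Σσ_ij = 5.7655 + 2 × 4.4420 = 14.6495
α = (4/3)·(1 − 5.7655/14.6495) = 0.809

α = 0.809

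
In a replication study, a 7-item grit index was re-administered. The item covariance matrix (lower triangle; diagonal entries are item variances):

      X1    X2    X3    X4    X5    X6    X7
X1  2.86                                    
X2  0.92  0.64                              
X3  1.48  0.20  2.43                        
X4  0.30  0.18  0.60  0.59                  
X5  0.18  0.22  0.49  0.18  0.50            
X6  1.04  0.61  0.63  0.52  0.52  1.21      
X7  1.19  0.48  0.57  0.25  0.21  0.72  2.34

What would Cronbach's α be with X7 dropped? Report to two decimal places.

Remaining items: X1, X2, X3, X4, X5, X6 (k = 6).
ΣVar(i) = 2.86 + 0.64 + 2.43 + 0.59 + 0.50 + 1.21 = 8.23
Var(T) = 8.23 + 2 × 8.07 = 24.37
α (item deleted) = (6/5)·(1 − 8.23/24.37) = 0.79

Cronbach's α = 0.79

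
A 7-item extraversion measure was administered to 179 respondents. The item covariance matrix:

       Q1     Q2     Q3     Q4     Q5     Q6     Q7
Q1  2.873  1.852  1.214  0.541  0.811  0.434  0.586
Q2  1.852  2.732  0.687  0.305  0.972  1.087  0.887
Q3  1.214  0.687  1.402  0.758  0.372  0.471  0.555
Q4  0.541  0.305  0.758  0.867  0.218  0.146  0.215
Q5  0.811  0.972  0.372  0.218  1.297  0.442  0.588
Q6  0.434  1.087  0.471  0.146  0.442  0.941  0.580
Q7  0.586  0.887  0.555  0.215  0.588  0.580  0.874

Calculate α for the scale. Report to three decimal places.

sum of item variances = 2.873 + 2.732 + 1.402 + 0.867 + 1.297 + 0.941 + 0.874 = 10.986
Σ_{i<j} σ_ij = 13.721
σ²_total = 10.986 + 2 × 13.721 = 38.428
α = (k/(k−1))·(1 − sum of item variances/σ²_total) = (7/6)·(1 − 10.986/38.428) = 0.833

α = 0.833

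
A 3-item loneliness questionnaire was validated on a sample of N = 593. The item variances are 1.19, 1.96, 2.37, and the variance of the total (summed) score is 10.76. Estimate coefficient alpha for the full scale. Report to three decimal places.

ΣVar(i) = 1.19 + 1.96 + 2.37 = 5.52
α = (k/(k−1))·(1 − ΣVar(i)/Var(T)) = (3/2)·(1 − 5.52/10.76) = 0.730

coefficient alpha = 0.730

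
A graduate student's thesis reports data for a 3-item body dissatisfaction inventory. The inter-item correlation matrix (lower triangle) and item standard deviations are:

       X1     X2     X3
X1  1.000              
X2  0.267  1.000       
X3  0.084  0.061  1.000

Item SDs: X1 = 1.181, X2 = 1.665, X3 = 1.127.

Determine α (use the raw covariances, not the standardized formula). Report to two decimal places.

Σσ²ᵢ = 1.181² + 1.665² + 1.127² = 5.4371
Covariances σ_ij = r_ij · s_i · s_j:
  σ(X1,X2) = 0.267 × 1.181 × 1.665 = 0.5250
  σ(X1,X3) = 0.084 × 1.181 × 1.127 = 0.1118
  σ(X2,X3) = 0.061 × 1.665 × 1.127 = 0.1145
σ²_T = Σσ²ᵢ + 2·Σσ_ij = 5.4371 + 2 × 0.7513 = 6.9397
α = (3/2)·(1 − 5.4371/6.9397) = 0.32

α = 0.32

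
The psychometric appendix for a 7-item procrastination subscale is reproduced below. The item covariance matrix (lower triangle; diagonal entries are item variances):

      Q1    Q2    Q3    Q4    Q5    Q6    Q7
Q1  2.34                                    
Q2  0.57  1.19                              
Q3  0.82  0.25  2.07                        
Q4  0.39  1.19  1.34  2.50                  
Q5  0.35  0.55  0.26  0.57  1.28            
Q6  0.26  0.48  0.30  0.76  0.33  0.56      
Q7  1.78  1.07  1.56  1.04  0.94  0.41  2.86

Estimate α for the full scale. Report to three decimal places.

Σσ²ᵢ = 2.34 + 1.19 + 2.07 + 2.50 + 1.28 + 0.56 + 2.86 = 12.80
Sum of off-diagonal covariances = 15.22
Var(T) = 12.80 + 2 × 15.22 = 43.24
α = (k/(k−1))·(1 − Σσ²ᵢ/Var(T)) = (7/6)·(1 − 12.80/43.24) = 0.821

α = 0.821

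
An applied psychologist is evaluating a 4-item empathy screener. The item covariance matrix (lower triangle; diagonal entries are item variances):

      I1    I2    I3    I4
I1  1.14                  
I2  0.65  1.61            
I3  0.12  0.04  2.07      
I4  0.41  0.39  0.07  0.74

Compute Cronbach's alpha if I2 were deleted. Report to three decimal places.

α = 0.350

Remaining items: I1, I3, I4 (k = 3).
sum of item variances = 1.14 + 2.07 + 0.74 = 3.95
σ²_T = 3.95 + 2 × 0.60 = 5.15
α (item deleted) = (3/2)·(1 − 3.95/5.15) = 0.350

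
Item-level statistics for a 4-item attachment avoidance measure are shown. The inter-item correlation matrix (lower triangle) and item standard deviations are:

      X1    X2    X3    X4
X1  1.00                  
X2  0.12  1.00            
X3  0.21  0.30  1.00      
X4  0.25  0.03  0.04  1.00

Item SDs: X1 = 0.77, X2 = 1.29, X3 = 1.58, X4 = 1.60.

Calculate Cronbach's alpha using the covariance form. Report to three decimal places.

α = 0.380

Σσ²ᵢ = 0.77² + 1.29² + 1.58² + 1.60² = 7.3134
Covariances σ_ij = r_ij · s_i · s_j:
  σ(X1,X2) = 0.12 × 0.77 × 1.29 = 0.1192
  σ(X1,X3) = 0.21 × 0.77 × 1.58 = 0.2555
  σ(X1,X4) = 0.25 × 0.77 × 1.60 = 0.3080
  σ(X2,X3) = 0.30 × 1.29 × 1.58 = 0.6115
  σ(X2,X4) = 0.03 × 1.29 × 1.60 = 0.0619
  σ(X3,X4) = 0.04 × 1.58 × 1.60 = 0.1011
σ²_T = Σσ²ᵢ + 2·Σσ_ij = 7.3134 + 2 × 1.4572 = 10.2278
α = (4/3)·(1 − 7.3134/10.2278) = 0.380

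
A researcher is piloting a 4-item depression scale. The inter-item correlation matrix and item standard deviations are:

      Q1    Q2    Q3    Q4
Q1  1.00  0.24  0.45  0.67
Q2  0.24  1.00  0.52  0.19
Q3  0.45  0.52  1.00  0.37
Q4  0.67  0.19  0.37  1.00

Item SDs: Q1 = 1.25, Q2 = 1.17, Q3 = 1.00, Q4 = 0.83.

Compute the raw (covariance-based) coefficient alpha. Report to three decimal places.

Σσ²ᵢ = 1.25² + 1.17² + 1.00² + 0.83² = 4.6203
Covariances σ_ij = r_ij · s_i · s_j:
  σ(Q1,Q2) = 0.24 × 1.25 × 1.17 = 0.3510
  σ(Q1,Q3) = 0.45 × 1.25 × 1.00 = 0.5625
  σ(Q1,Q4) = 0.67 × 1.25 × 0.83 = 0.6951
  σ(Q2,Q3) = 0.52 × 1.17 × 1.00 = 0.6084
  σ(Q2,Q4) = 0.19 × 1.17 × 0.83 = 0.1845
  σ(Q3,Q4) = 0.37 × 1.00 × 0.83 = 0.3071
σ²_T = Σσ²ᵢ + 2·Σσ_ij = 4.6203 + 2 × 2.7086 = 10.0375
α = (4/3)·(1 − 4.6203/10.0375) = 0.720

α = 0.720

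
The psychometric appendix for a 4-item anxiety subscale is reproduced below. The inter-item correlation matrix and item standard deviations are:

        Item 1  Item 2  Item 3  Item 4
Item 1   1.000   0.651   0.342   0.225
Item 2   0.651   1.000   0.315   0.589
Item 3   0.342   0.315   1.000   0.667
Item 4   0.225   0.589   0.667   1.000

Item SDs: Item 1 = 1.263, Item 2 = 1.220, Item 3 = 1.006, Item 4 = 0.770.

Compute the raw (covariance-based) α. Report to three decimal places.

Σσ²ᵢ = 1.263² + 1.220² + 1.006² + 0.770² = 4.6885
Covariances σ_ij = r_ij · s_i · s_j:
  σ(Item 1,Item 2) = 0.651 × 1.263 × 1.220 = 1.0031
  σ(Item 1,Item 3) = 0.342 × 1.263 × 1.006 = 0.4345
  σ(Item 1,Item 4) = 0.225 × 1.263 × 0.770 = 0.2188
  σ(Item 2,Item 3) = 0.315 × 1.220 × 1.006 = 0.3866
  σ(Item 2,Item 4) = 0.589 × 1.220 × 0.770 = 0.5533
  σ(Item 3,Item 4) = 0.667 × 1.006 × 0.770 = 0.5167
σ²_T = Σσ²ᵢ + 2·Σσ_ij = 4.6885 + 2 × 3.1130 = 10.9145
α = (4/3)·(1 − 4.6885/10.9145) = 0.761

α = 0.761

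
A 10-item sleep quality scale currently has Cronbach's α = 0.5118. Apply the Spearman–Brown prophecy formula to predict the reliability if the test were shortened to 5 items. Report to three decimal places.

Length factor m = 5/10 = 0.5000
α' = m·α / (1 − (1−m)·α)
   = 5/10 × 0.5118 / (1 − (1 − 5/10) × 0.5118)
   = 0.2559 / 0.7441 = 0.344

predicted reliability = 0.344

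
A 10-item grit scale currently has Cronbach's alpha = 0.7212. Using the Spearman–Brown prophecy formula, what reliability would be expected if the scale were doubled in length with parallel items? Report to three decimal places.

Length factor m = 2
α' = m·α / (1 + (m−1)·α)
   = 2 × 0.7212 / (1 + (2 − 1) × 0.7212)
   = 1.4424 / 1.7212 = 0.838

predicted reliability = 0.838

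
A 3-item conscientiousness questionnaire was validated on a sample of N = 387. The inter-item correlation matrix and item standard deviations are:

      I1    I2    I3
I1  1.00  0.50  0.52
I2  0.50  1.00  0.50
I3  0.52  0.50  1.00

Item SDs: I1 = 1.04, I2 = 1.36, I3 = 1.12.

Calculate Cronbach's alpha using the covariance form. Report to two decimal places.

Cronbach's alpha = 0.75

Σσ²ᵢ = 1.04² + 1.36² + 1.12² = 4.1856
Covariances σ_ij = r_ij · s_i · s_j:
  σ(I1,I2) = 0.50 × 1.04 × 1.36 = 0.7072
  σ(I1,I3) = 0.52 × 1.04 × 1.12 = 0.6057
  σ(I2,I3) = 0.50 × 1.36 × 1.12 = 0.7616
σ²_T = Σσ²ᵢ + 2·Σσ_ij = 4.1856 + 2 × 2.0745 = 8.3346
α = (3/2)·(1 − 4.1856/8.3346) = 0.75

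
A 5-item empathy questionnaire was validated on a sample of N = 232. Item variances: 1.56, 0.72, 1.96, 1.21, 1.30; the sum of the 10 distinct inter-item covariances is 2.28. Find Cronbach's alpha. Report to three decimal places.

Σσ²ᵢ = 1.56 + 0.72 + 1.96 + 1.21 + 1.30 = 6.75
Sum of distinct covariances = 2.28
Var(T) = Σσ²ᵢ + 2·Σcov = 6.75 + 2 × 2.28 = 11.31
α = (5/4)·(1 − 6.75/11.31) = 0.504

α = 0.504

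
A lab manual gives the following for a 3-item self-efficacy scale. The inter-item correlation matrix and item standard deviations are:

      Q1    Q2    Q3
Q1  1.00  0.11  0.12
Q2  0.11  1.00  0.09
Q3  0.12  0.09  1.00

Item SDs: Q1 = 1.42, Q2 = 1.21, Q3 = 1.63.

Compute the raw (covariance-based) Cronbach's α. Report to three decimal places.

Cronbach's α = 0.260

Σσ²ᵢ = 1.42² + 1.21² + 1.63² = 6.1374
Covariances σ_ij = r_ij · s_i · s_j:
  σ(Q1,Q2) = 0.11 × 1.42 × 1.21 = 0.1890
  σ(Q1,Q3) = 0.12 × 1.42 × 1.63 = 0.2778
  σ(Q2,Q3) = 0.09 × 1.21 × 1.63 = 0.1775
σ²_T = Σσ²ᵢ + 2·Σσ_ij = 6.1374 + 2 × 0.6443 = 7.4260
α = (3/2)·(1 − 6.1374/7.4260) = 0.260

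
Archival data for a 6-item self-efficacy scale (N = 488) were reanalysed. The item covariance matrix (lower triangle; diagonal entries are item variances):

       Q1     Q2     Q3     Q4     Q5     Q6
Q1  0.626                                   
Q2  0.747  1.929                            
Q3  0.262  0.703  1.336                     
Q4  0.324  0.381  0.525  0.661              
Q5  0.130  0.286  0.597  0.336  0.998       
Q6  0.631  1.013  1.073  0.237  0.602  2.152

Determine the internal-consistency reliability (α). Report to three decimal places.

Σσ²ᵢ = 0.626 + 1.929 + 1.336 + 0.661 + 0.998 + 2.152 = 7.702
Σ_{i<j} σ_ij = 7.847
total variance = 7.702 + 2 × 7.847 = 23.396
α = (k/(k−1))·(1 − Σσ²ᵢ/total variance) = (6/5)·(1 − 7.702/23.396) = 0.805

α = 0.805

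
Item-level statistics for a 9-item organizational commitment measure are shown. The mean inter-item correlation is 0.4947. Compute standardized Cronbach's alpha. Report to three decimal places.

α = 0.898

Standardized α = k·r̄ / (1 + (k−1)·r̄) = 9 × 0.4947 / (1 + 8 × 0.4947)
  = 4.4523 / 4.9576 = 0.898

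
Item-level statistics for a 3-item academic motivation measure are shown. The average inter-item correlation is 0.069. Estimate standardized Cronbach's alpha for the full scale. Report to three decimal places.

Standardized α = k·r̄ / (1 + (k−1)·r̄) = 3 × 0.069 / (1 + 2 × 0.069)
  = 0.2070 / 1.1380 = 0.182

α = 0.182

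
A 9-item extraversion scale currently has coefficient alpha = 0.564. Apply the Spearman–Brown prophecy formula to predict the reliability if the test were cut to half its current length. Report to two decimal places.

predicted reliability = 0.39

Length factor m = 1/2
α' = m·α / (1 − (1−m)·α)
   = 1/2 × 0.564 / (1 − (1 − 1/2) × 0.564)
   = 0.2820 / 0.7180 = 0.39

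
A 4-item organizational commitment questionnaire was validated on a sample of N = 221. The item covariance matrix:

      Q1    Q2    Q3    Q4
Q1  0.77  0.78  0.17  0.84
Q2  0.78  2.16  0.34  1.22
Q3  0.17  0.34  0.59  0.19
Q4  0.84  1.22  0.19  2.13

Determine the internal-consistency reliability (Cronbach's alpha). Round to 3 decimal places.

ΣVar(i) = 0.77 + 2.16 + 0.59 + 2.13 = 5.65
Σ_{i<j} σ_ij = 3.54
Var(T) = 5.65 + 2 × 3.54 = 12.73
α = (k/(k−1))·(1 − ΣVar(i)/Var(T)) = (4/3)·(1 − 5.65/12.73) = 0.742

α = 0.742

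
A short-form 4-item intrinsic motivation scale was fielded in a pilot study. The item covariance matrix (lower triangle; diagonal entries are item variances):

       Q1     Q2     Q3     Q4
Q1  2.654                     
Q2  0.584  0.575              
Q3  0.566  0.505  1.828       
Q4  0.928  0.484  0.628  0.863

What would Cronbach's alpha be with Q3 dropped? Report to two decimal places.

Remaining items: Q1, Q2, Q4 (k = 3).
Σσᵢ² = 2.654 + 0.575 + 0.863 = 4.092
σ²_total = 4.092 + 2 × 1.996 = 8.084
α (item deleted) = (3/2)·(1 − 4.092/8.084) = 0.74

α = 0.74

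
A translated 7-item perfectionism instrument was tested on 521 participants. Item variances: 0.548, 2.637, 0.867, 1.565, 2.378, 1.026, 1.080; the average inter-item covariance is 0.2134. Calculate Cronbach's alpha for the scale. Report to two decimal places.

sum of item variances = 0.548 + 2.637 + 0.867 + 1.565 + 2.378 + 1.026 + 1.080 = 10.101
Sum of the 21 distinct covariances = 21 × 0.2134 = 4.4814
σ²_total = sum of item variances + 2·Σcov = 10.101 + 2 × 4.4814 = 19.0638
α = (7/6)·(1 − 10.101/19.0638) = 0.55

α = 0.55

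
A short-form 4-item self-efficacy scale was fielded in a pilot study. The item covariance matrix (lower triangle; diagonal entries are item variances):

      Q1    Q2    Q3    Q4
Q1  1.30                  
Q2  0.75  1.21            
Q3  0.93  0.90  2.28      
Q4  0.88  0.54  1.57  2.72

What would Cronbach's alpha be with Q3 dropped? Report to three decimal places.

Remaining items: Q1, Q2, Q4 (k = 3).
ΣVar(i) = 1.30 + 1.21 + 2.72 = 5.23
total variance = 5.23 + 2 × 2.17 = 9.57
α (item deleted) = (3/2)·(1 − 5.23/9.57) = 0.680

α = 0.680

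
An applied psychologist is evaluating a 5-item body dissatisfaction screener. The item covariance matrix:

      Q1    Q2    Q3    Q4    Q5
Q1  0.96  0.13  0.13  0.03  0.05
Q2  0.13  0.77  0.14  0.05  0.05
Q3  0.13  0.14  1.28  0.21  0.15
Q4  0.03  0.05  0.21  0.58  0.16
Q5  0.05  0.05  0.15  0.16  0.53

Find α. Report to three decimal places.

Σσ²ᵢ = 0.96 + 0.77 + 1.28 + 0.58 + 0.53 = 4.12
Sum of the distinct covariances = 1.10
total variance = 4.12 + 2 × 1.10 = 6.32
α = (k/(k−1))·(1 − Σσ²ᵢ/total variance) = (5/4)·(1 − 4.12/6.32) = 0.435

α = 0.435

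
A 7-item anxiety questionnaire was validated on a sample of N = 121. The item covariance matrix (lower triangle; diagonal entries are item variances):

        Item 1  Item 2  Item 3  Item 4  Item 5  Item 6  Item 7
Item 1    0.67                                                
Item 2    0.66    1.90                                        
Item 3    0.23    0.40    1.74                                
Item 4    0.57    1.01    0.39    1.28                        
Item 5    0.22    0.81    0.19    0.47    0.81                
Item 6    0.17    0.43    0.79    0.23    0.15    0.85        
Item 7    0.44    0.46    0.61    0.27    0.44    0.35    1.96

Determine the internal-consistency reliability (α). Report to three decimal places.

Σσ²ᵢ = 0.67 + 1.90 + 1.74 + 1.28 + 0.81 + 0.85 + 1.96 = 9.21
Σ_{i<j} σ_ij = 9.29
σ²_total = 9.21 + 2 × 9.29 = 27.79
α = (k/(k−1))·(1 − Σσ²ᵢ/σ²_total) = (7/6)·(1 − 9.21/27.79) = 0.780

α = 0.780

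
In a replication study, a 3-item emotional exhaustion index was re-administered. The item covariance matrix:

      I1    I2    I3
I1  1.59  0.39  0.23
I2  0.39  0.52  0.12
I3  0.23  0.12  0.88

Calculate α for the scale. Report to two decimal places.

α = 0.50

ΣVar(i) = 1.59 + 0.52 + 0.88 = 2.99
Sum of off-diagonal covariances = 0.74
σ²_T = 2.99 + 2 × 0.74 = 4.47
α = (k/(k−1))·(1 − ΣVar(i)/σ²_T) = (3/2)·(1 − 2.99/4.47) = 0.50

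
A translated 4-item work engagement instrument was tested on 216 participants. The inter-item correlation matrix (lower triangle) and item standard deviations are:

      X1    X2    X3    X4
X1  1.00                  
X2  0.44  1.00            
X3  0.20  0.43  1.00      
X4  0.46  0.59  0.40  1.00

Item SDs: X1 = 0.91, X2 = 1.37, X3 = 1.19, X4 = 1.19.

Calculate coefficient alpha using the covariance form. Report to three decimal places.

Σσ²ᵢ = 0.91² + 1.37² + 1.19² + 1.19² = 5.5372
Covariances σ_ij = r_ij · s_i · s_j:
  σ(X1,X2) = 0.44 × 0.91 × 1.37 = 0.5485
  σ(X1,X3) = 0.20 × 0.91 × 1.19 = 0.2166
  σ(X1,X4) = 0.46 × 0.91 × 1.19 = 0.4981
  σ(X2,X3) = 0.43 × 1.37 × 1.19 = 0.7010
  σ(X2,X4) = 0.59 × 1.37 × 1.19 = 0.9619
  σ(X3,X4) = 0.40 × 1.19 × 1.19 = 0.5664
σ²_T = Σσ²ᵢ + 2·Σσ_ij = 5.5372 + 2 × 3.4925 = 12.5222
α = (4/3)·(1 − 5.5372/12.5222) = 0.744

coefficient alpha = 0.744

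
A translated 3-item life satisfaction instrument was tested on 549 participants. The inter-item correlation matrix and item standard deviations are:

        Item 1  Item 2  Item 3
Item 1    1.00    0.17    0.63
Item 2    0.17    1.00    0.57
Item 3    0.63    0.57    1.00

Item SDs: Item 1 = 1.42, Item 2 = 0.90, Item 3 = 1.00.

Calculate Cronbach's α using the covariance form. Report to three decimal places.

Cronbach's α = 0.689

Σσ²ᵢ = 1.42² + 0.90² + 1.00² = 3.8264
Covariances σ_ij = r_ij · s_i · s_j:
  σ(Item 1,Item 2) = 0.17 × 1.42 × 0.90 = 0.2173
  σ(Item 1,Item 3) = 0.63 × 1.42 × 1.00 = 0.8946
  σ(Item 2,Item 3) = 0.57 × 0.90 × 1.00 = 0.5130
σ²_T = Σσ²ᵢ + 2·Σσ_ij = 3.8264 + 2 × 1.6249 = 7.0762
α = (3/2)·(1 − 3.8264/7.0762) = 0.689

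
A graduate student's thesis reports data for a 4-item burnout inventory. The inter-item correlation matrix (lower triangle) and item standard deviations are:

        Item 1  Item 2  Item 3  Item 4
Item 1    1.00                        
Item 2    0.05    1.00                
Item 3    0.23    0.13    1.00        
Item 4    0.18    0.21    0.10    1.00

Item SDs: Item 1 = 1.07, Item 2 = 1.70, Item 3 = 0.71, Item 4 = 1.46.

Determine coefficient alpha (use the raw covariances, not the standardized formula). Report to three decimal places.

α = 0.380

Σσ²ᵢ = 1.07² + 1.70² + 0.71² + 1.46² = 6.6706
Covariances σ_ij = r_ij · s_i · s_j:
  σ(Item 1,Item 2) = 0.05 × 1.07 × 1.70 = 0.0910
  σ(Item 1,Item 3) = 0.23 × 1.07 × 0.71 = 0.1747
  σ(Item 1,Item 4) = 0.18 × 1.07 × 1.46 = 0.2812
  σ(Item 2,Item 3) = 0.13 × 1.70 × 0.71 = 0.1569
  σ(Item 2,Item 4) = 0.21 × 1.70 × 1.46 = 0.5212
  σ(Item 3,Item 4) = 0.10 × 0.71 × 1.46 = 0.1037
σ²_T = Σσ²ᵢ + 2·Σσ_ij = 6.6706 + 2 × 1.3287 = 9.3280
α = (4/3)·(1 − 6.6706/9.3280) = 0.380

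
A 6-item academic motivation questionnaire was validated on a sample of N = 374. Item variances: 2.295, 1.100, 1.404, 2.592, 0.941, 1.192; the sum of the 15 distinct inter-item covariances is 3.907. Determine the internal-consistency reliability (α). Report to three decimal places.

ΣVar(i) = 2.295 + 1.100 + 1.404 + 2.592 + 0.941 + 1.192 = 9.524
Sum of distinct covariances = 3.907
σ²_T = ΣVar(i) + 2·Σcov = 9.524 + 2 × 3.907 = 17.338
α = (6/5)·(1 − 9.524/17.338) = 0.541

α = 0.541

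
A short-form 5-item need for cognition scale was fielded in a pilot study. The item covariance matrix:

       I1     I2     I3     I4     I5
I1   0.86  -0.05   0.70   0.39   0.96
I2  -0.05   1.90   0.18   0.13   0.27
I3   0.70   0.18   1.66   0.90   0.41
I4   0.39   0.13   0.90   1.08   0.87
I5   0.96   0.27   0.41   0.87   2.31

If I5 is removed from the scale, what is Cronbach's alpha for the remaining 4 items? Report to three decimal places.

Remaining items: I1, I2, I3, I4 (k = 4).
ΣVar(i) = 0.86 + 1.90 + 1.66 + 1.08 = 5.50
σ²_total = 5.50 + 2 × 2.25 = 10.00
α (item deleted) = (4/3)·(1 − 5.50/10.00) = 0.600

Cronbach's alpha = 0.600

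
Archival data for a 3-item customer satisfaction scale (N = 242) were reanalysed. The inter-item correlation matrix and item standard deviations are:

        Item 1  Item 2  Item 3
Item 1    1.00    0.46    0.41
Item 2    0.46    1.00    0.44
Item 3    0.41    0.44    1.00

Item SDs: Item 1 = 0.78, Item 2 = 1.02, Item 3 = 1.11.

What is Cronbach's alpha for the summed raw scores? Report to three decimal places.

Σσ²ᵢ = 0.78² + 1.02² + 1.11² = 2.8809
Covariances σ_ij = r_ij · s_i · s_j:
  σ(Item 1,Item 2) = 0.46 × 0.78 × 1.02 = 0.3660
  σ(Item 1,Item 3) = 0.41 × 0.78 × 1.11 = 0.3550
  σ(Item 2,Item 3) = 0.44 × 1.02 × 1.11 = 0.4982
σ²_T = Σσ²ᵢ + 2·Σσ_ij = 2.8809 + 2 × 1.2192 = 5.3193
α = (3/2)·(1 − 2.8809/5.3193) = 0.688

α = 0.688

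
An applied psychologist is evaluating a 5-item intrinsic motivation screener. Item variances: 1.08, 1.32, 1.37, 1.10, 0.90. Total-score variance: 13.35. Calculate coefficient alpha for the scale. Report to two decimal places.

α = 0.71

Σσᵢ² = 1.08 + 1.32 + 1.37 + 1.10 + 0.90 = 5.77
α = (k/(k−1))·(1 − Σσᵢ²/total variance) = (5/4)·(1 − 5.77/13.35) = 0.71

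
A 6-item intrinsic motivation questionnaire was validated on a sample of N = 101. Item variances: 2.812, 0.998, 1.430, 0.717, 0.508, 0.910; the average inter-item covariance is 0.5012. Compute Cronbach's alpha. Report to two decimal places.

Cronbach's alpha = 0.81

Σσᵢ² = 2.812 + 0.998 + 1.430 + 0.717 + 0.508 + 0.910 = 7.375
Sum of the 15 distinct covariances = 15 × 0.5012 = 7.5180
σ²_total = Σσᵢ² + 2·Σcov = 7.375 + 2 × 7.5180 = 22.4110
α = (6/5)·(1 − 7.375/22.4110) = 0.81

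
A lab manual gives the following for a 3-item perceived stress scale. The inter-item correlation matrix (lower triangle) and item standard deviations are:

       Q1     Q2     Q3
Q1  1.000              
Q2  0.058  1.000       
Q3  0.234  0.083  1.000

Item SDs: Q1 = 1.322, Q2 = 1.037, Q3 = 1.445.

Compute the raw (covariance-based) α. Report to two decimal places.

α = 0.31

Σσ²ᵢ = 1.322² + 1.037² + 1.445² = 4.9111
Covariances σ_ij = r_ij · s_i · s_j:
  σ(Q1,Q2) = 0.058 × 1.322 × 1.037 = 0.0795
  σ(Q1,Q3) = 0.234 × 1.322 × 1.445 = 0.4470
  σ(Q2,Q3) = 0.083 × 1.037 × 1.445 = 0.1244
σ²_T = Σσ²ᵢ + 2·Σσ_ij = 4.9111 + 2 × 0.6509 = 6.2129
α = (3/2)·(1 − 4.9111/6.2129) = 0.31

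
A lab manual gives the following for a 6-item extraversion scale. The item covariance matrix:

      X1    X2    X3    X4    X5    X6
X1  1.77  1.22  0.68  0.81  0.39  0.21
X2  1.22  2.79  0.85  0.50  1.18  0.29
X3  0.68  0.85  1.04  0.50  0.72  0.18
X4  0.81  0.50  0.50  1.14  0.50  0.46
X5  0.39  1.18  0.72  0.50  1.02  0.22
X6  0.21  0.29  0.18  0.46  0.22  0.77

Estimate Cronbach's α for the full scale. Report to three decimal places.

ΣVar(i) = 1.77 + 2.79 + 1.04 + 1.14 + 1.02 + 0.77 = 8.53
Sum of the distinct covariances = 8.71
Var(T) = 8.53 + 2 × 8.71 = 25.95
α = (k/(k−1))·(1 − ΣVar(i)/Var(T)) = (6/5)·(1 − 8.53/25.95) = 0.806

Cronbach's α = 0.806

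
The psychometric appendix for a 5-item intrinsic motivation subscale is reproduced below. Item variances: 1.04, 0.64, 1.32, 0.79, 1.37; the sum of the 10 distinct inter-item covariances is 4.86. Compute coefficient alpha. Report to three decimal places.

α = 0.817

Σσ²ᵢ = 1.04 + 0.64 + 1.32 + 0.79 + 1.37 = 5.16
Sum of distinct covariances = 4.86
σ²_total = Σσ²ᵢ + 2·Σcov = 5.16 + 2 × 4.86 = 14.88
α = (5/4)·(1 − 5.16/14.88) = 0.817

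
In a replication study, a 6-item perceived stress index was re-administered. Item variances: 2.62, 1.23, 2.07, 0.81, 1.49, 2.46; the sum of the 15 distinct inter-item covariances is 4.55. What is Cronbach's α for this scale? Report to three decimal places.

sum of item variances = 2.62 + 1.23 + 2.07 + 0.81 + 1.49 + 2.46 = 10.68
Sum of distinct covariances = 4.55
σ²_total = sum of item variances + 2·Σcov = 10.68 + 2 × 4.55 = 19.78
α = (6/5)·(1 − 10.68/19.78) = 0.552

α = 0.552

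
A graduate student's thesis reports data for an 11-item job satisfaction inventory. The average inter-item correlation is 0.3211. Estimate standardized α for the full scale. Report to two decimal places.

Standardized α = k·r̄ / (1 + (k−1)·r̄) = 11 × 0.3211 / (1 + 10 × 0.3211)
  = 3.5321 / 4.2110 = 0.84

standardized α = 0.84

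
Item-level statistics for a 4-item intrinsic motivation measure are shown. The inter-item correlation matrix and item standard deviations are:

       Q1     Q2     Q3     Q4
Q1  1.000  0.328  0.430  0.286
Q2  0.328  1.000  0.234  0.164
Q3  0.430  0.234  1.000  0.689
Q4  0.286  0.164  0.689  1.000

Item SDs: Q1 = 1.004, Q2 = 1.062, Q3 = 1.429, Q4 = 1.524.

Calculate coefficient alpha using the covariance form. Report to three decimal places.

α = 0.694

Σσ²ᵢ = 1.004² + 1.062² + 1.429² + 1.524² = 6.5005
Covariances σ_ij = r_ij · s_i · s_j:
  σ(Q1,Q2) = 0.328 × 1.004 × 1.062 = 0.3497
  σ(Q1,Q3) = 0.430 × 1.004 × 1.429 = 0.6169
  σ(Q1,Q4) = 0.286 × 1.004 × 1.524 = 0.4376
  σ(Q2,Q3) = 0.234 × 1.062 × 1.429 = 0.3551
  σ(Q2,Q4) = 0.164 × 1.062 × 1.524 = 0.2654
  σ(Q3,Q4) = 0.689 × 1.429 × 1.524 = 1.5005
σ²_T = Σσ²ᵢ + 2·Σσ_ij = 6.5005 + 2 × 3.5252 = 13.5509
α = (4/3)·(1 − 6.5005/13.5509) = 0.694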